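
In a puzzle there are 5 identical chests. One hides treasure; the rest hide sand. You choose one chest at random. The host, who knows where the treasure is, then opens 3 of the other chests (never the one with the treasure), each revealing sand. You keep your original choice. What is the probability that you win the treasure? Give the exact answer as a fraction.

The host can always open 3 empty chests regardless of your choice, so the reveals give no information about your original chest.
P(win by staying) = 1/5.

1/5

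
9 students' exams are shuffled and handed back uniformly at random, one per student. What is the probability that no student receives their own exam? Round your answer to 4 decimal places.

0.3679

This is the derangement probability: permutations of 9 with no fixed point.
D(9) = 9! · (1 − 1/1! + 1/2! − ··· + (−1)^9/9!) = 133496.
P = 133496/362880 = 16687/45360 ≈ 0.3679.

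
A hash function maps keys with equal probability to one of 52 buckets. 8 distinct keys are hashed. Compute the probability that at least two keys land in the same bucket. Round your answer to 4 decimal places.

It's easier to compute the probability that all 8 are distinct.
P(all distinct) = 52/52 · 51/52 · ··· · 45/52 ≈ 0.5676.
So the probability of at least one match is 1 − 0.5676 = 0.4324.

0.4324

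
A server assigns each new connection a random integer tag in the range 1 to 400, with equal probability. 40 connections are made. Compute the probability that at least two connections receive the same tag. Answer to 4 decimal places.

It's easier to compute the probability that all 40 are distinct.
P(all distinct) = 400/400 · 399/400 · ··· · 361/400 ≈ 0.1330.
So the probability of at least one match is 1 − 0.1330 = 0.8670.

0.8670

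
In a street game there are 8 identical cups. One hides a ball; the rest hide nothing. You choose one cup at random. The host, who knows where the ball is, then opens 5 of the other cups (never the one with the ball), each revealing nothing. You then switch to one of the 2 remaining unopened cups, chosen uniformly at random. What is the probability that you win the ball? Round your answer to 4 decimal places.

0.4375

Your original cup holds the ball with probability 1/8, so the other 7 collectively hold it with probability 7/8.
The host can always find 5 empty cups to open, so the reveals don't change that 7/8; it is now spread over the 2 remaining unopened cups.
P(win by switching) = (7/8) · (1/2) = 7/16 ≈ 0.4375.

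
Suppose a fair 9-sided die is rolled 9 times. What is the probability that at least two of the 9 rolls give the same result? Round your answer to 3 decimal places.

P(all 9 different) = 9/9 · 8/9 · ··· · 1/9 ≈ 0.001.
P(at least two equal) = 1 − 0.001 = 0.999.

0.999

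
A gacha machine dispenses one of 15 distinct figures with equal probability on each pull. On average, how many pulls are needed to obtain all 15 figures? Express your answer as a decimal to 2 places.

49.77

After i distinct types are collected, each trial gives a new one with probability (15−i)/15, so the expected wait for the next new type is 15/(15−i).
E = 15/15 + 15/14 + 15/13 + 15/12 + 15/11 + 15/10 + 15/9 + 15/8 + 15/7 + 15/6 + 15/5 + 15/4 + 15/3 + 15/2 + 15/1 = 1195757/24024 ≈ 49.77.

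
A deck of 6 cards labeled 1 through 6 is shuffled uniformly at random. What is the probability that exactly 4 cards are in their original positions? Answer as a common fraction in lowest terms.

1/48

Choose which 4 of the 6 are fixed: C(6,4) = 15 ways.
The remaining 2 must have no fixed point: D(2) = 1.
P = 15·1/720 = 1/48.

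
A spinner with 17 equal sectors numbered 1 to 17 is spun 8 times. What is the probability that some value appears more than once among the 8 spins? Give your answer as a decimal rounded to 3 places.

P(all 8 different) = 17/17 · 16/17 · ··· · 10/17 ≈ 0.141.
P(at least two equal) = 1 − 0.141 = 0.859.

0.859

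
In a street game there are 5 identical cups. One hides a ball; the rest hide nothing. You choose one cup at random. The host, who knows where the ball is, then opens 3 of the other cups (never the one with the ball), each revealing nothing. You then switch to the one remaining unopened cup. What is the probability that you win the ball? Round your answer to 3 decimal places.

0.800

Your original cup holds the ball with probability 1/5, so the other 4 collectively hold it with probability 4/5.
The host can always find 3 empty cups to open, so the reveals don't change that 4/5; it is now spread over the 1 remaining unopened cup.
P(win by switching) = (4/5) · (1/1) = 4/5 ≈ 0.800.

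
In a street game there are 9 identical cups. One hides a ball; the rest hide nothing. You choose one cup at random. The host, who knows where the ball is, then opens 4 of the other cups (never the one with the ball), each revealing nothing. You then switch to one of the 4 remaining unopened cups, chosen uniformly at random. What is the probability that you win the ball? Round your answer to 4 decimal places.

0.2222

Your original cup holds the ball with probability 1/9, so the other 8 collectively hold it with probability 8/9.
The host can always find 4 empty cups to open, so the reveals don't change that 8/9; it is now spread over the 4 remaining unopened cups.
P(win by switching) = (8/9) · (1/4) = 2/9 ≈ 0.2222.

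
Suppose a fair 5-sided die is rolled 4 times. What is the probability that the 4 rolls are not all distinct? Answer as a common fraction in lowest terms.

P(all 4 different) = 5/5 · 4/5 · ··· · 2/5 = 24/125.
P(at least two equal) = 1 − 24/125 = 101/125.

101/125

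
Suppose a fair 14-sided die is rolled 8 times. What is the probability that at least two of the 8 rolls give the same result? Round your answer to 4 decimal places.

P(all 8 different) = 14/14 · 13/14 · ··· · 7/14 ≈ 0.0820.
P(at least two equal) = 1 − 0.0820 = 0.9180.

0.9180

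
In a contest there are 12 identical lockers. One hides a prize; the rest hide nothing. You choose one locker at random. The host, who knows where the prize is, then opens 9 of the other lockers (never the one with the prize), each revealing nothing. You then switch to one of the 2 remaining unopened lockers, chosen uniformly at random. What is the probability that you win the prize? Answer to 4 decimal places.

0.4583

Your original locker holds the prize with probability 1/12, so the other 11 collectively hold it with probability 11/12.
The host can always find 9 empty lockers to open, so the reveals don't change that 11/12; it is now spread over the 2 remaining unopened lockers.
P(win by switching) = (11/12) · (1/2) = 11/24 ≈ 0.4583.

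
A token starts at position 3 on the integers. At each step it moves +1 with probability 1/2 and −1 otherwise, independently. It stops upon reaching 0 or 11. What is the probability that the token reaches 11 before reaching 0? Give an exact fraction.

With a fair step, P(i) = ½P(i−1) + ½P(i+1) with P(0)=0, P(11)=1 has the linear solution P(i) = i/11.
P(3) = 3/11.

3/11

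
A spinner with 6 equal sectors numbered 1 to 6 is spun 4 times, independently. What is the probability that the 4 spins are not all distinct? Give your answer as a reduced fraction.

P(all 4 different) = 6/6 · 5/6 · ··· · 3/6 = 5/18.
P(at least two equal) = 1 − 5/18 = 13/18.

13/18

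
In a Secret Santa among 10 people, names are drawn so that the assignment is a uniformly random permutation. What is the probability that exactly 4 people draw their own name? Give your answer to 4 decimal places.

0.0153

Choose which 4 of the 10 are fixed: C(10,4) = 210 ways.
The remaining 6 must have no fixed point: D(6) = 265.
P = 210·265/3628800 = 53/3456 ≈ 0.0153.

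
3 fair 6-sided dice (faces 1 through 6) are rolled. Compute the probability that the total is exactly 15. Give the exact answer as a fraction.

5/108

There are 6^3 = 216 equally likely outcomes.
The number of ordered 3-tuples from {1,…,6} summing to 15 is 10.
P(sum = 15) = 10/216 = 5/108.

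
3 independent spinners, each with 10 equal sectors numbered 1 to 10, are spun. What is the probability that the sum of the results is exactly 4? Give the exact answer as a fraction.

There are 10^3 = 1000 equally likely outcomes.
The number of ordered 3-tuples from {1,…,10} summing to 4 is 3.
P(sum = 4) = 3/1000.

3/1000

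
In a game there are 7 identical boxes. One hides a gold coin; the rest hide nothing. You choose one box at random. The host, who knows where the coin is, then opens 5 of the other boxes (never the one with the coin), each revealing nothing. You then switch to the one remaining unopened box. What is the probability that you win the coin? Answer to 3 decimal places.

Your original box holds the coin with probability 1/7, so the other 6 collectively hold it with probability 6/7.
The host can always find 5 empty boxes to open, so the reveals don't change that 6/7; it is now spread over the 1 remaining unopened box.
P(win by switching) = (6/7) · (1/1) = 6/7 ≈ 0.857.

0.857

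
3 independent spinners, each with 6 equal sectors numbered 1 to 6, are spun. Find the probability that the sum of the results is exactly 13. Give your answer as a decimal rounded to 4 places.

There are 6^3 = 216 equally likely outcomes.
The number of ordered 3-tuples from {1,…,6} summing to 13 is 21.
P(sum = 13) = 21/216 = 7/72 ≈ 0.0972.

0.0972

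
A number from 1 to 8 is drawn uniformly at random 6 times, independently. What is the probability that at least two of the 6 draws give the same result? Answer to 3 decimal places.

P(all 6 different) = 8/8 · 7/8 · ··· · 3/8 ≈ 0.077.
P(at least two equal) = 1 − 0.077 = 0.923.

0.923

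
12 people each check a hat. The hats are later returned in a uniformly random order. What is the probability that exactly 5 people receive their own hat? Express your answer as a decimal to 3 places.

0.003

Choose which 5 of the 12 are fixed: C(12,5) = 792 ways.
The remaining 7 must have no fixed point: D(7) = 1854.
P = 792·1854/479001600 = 103/33600 ≈ 0.003.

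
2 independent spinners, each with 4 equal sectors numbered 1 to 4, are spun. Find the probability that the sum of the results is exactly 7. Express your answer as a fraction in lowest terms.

There are 4^2 = 16 equally likely outcomes.
The number of ordered 2-tuples from {1,…,4} summing to 7 is 2.
P(sum = 7) = 2/16 = 1/8.

1/8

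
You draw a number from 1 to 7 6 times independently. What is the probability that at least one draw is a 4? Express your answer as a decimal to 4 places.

0.6034

P(no draw is a 4) = (6/7)^6 ≈ 0.3966.
P(at least one) = 1 − 0.3966 = 0.6034.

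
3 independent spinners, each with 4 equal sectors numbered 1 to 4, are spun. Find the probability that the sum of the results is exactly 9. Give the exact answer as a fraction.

There are 4^3 = 64 equally likely outcomes.
The number of ordered 3-tuples from {1,…,4} summing to 9 is 10.
P(sum = 9) = 10/64 = 5/32.

5/32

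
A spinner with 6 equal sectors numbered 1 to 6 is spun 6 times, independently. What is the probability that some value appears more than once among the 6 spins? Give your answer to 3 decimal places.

P(all 6 different) = 6/6 · 5/6 · ··· · 1/6 ≈ 0.015.
P(at least two equal) = 1 − 0.015 = 0.985.

0.985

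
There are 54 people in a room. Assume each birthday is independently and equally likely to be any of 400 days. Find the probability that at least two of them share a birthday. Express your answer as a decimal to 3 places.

It's easier to compute the probability that all 54 are distinct.
P(all distinct) = 400/400 · 399/400 · ··· · 347/400 ≈ 0.024.
So the probability of at least one match is 1 − 0.024 = 0.976.

0.976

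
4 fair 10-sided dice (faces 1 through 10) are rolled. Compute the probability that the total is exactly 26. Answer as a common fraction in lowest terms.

27/500

There are 10^4 = 10000 equally likely outcomes.
The number of ordered 4-tuples from {1,…,10} summing to 26 is 540.
P(sum = 26) = 540/10000 = 27/500.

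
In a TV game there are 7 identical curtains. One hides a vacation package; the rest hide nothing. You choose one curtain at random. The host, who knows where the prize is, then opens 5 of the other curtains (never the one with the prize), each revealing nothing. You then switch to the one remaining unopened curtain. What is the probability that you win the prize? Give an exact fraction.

6/7

Your original curtain holds the prize with probability 1/7, so the other 6 collectively hold it with probability 6/7.
The host can always find 5 empty curtains to open, so the reveals don't change that 6/7; it is now spread over the 1 remaining unopened curtain.
P(win by switching) = (6/7) · (1/1) = 6/7.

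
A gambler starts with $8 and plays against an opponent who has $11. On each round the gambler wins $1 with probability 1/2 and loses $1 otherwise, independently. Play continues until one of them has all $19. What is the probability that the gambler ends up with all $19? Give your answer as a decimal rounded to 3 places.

0.421

With a fair step, P(i) = ½P(i−1) + ½P(i+1) with P(0)=0, P(19)=1 has the linear solution P(i) = i/19.
P(8) = 8/19 ≈ 0.421.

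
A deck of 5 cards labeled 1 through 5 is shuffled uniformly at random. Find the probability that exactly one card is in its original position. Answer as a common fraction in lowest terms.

Choose which one is fixed: C(5,1) = 5 ways.
The remaining 4 must have no fixed point: D(4) = 9.
P = 5·9/120 = 3/8.

3/8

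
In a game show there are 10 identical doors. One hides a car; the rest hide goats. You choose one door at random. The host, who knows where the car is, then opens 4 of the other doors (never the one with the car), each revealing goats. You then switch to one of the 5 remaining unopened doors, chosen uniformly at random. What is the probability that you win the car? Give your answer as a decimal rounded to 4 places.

Your original door holds the car with probability 1/10, so the other 9 collectively hold it with probability 9/10.
The host can always find 4 empty doors to open, so the reveals don't change that 9/10; it is now spread over the 5 remaining unopened doors.
P(win by switching) = (9/10) · (1/5) = 9/50 ≈ 0.1800.

0.1800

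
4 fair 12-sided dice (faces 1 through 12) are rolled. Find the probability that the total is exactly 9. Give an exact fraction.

There are 12^4 = 20736 equally likely outcomes.
The number of ordered 4-tuples from {1,…,12} summing to 9 is 56.
P(sum = 9) = 56/20736 = 7/2592.

7/2592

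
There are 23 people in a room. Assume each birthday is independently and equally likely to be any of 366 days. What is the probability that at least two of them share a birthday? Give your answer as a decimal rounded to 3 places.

It's easier to compute the probability that all 23 are distinct.
P(all distinct) = 366/366 · 365/366 · ··· · 344/366 ≈ 0.494.
So the probability of at least one match is 1 − 0.494 = 0.506.

0.506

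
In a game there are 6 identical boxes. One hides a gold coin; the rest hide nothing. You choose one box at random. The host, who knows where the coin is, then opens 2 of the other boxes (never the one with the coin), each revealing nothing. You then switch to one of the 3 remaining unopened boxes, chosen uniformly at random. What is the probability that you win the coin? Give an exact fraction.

5/18

Your original box holds the coin with probability 1/6, so the other 5 collectively hold it with probability 5/6.
The host can always find 2 empty boxes to open, so the reveals don't change that 5/6; it is now spread over the 3 remaining unopened boxes.
P(win by switching) = (5/6) · (1/3) = 5/18.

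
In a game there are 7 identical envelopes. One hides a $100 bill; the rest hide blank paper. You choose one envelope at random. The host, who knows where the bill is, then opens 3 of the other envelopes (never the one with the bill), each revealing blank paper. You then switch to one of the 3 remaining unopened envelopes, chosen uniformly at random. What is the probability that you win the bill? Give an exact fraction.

Your original envelope holds the bill with probability 1/7, so the other 6 collectively hold it with probability 6/7.
The host can always find 3 empty envelopes to open, so the reveals don't change that 6/7; it is now spread over the 3 remaining unopened envelopes.
P(win by switching) = (6/7) · (1/3) = 2/7.

2/7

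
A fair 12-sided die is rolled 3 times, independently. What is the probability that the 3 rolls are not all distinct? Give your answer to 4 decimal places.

P(all 3 different) = 12/12 · 11/12 · ··· · 10/12 ≈ 0.7639.
P(at least two equal) = 1 − 0.7639 = 0.2361.

0.2361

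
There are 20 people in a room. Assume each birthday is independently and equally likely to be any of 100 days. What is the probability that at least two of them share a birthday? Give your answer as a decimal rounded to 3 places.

0.870

It's easier to compute the probability that all 20 are distinct.
P(all distinct) = 100/100 · 99/100 · ··· · 81/100 ≈ 0.130.
So the probability of at least one match is 1 − 0.130 = 0.870.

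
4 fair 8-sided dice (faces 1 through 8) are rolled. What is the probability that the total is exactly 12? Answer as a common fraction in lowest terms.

There are 8^4 = 4096 equally likely outcomes.
The number of ordered 4-tuples from {1,…,8} summing to 12 is 161.
P(sum = 12) = 161/4096.

161/4096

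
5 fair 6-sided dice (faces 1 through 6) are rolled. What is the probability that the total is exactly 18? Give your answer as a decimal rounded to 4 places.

0.1003

There are 6^5 = 7776 equally likely outcomes.
The number of ordered 5-tuples from {1,…,6} summing to 18 is 780.
P(sum = 18) = 780/7776 = 65/648 ≈ 0.1003.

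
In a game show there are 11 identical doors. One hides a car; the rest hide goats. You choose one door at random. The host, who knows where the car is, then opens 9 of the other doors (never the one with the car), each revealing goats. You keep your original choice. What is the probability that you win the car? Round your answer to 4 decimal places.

The host can always open 9 empty doors regardless of your choice, so the reveals give no information about your original door.
P(win by staying) = 1/11 ≈ 0.0909.

0.0909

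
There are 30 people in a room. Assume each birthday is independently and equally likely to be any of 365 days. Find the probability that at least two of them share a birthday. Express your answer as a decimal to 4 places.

0.7063

It's easier to compute the probability that all 30 are distinct.
P(all distinct) = 365/365 · 364/365 · ··· · 336/365 ≈ 0.2937.
So the probability of at least one match is 1 − 0.2937 = 0.7063.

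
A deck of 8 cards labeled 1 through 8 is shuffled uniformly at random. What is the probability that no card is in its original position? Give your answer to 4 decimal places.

This is the derangement probability: permutations of 8 with no fixed point.
D(8) = 8! · (1 − 1/1! + 1/2! − ··· + (−1)^8/8!) = 14833.
P = 14833/40320 = 2119/5760 ≈ 0.3679.

0.3679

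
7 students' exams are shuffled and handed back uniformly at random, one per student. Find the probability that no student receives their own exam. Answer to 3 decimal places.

This is the derangement probability: permutations of 7 with no fixed point.
D(7) = 7! · (1 − 1/1! + 1/2! − ··· + (−1)^7/7!) = 1854.
P = 1854/5040 = 103/280 ≈ 0.368.

0.368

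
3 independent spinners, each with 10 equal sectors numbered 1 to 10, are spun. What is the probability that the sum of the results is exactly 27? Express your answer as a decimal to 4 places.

There are 10^3 = 1000 equally likely outcomes.
The number of ordered 3-tuples from {1,…,10} summing to 27 is 10.
P(sum = 27) = 10/1000 = 1/100 ≈ 0.0100.

0.0100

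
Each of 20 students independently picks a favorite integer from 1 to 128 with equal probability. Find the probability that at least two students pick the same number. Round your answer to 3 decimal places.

It's easier to compute the probability that all 20 are distinct.
P(all distinct) = 128/128 · 127/128 · ··· · 109/128 ≈ 0.209.
So the probability of at least one match is 1 − 0.209 = 0.791.

0.791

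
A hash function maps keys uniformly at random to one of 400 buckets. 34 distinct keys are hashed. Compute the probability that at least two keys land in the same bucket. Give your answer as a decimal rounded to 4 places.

It's easier to compute the probability that all 34 are distinct.
P(all distinct) = 400/400 · 399/400 · ··· · 367/400 ≈ 0.2361.
So the probability of at least one match is 1 − 0.2361 = 0.7639.

0.7639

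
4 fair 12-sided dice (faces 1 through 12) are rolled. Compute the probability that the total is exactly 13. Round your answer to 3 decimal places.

0.011

There are 12^4 = 20736 equally likely outcomes.
The number of ordered 4-tuples from {1,…,12} summing to 13 is 220.
P(sum = 13) = 220/20736 = 55/5184 ≈ 0.011.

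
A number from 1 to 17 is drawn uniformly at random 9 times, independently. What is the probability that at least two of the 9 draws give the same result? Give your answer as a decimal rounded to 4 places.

P(all 9 different) = 17/17 · 16/17 · ··· · 9/17 ≈ 0.0744.
P(at least two equal) = 1 − 0.0744 = 0.9256.

0.9256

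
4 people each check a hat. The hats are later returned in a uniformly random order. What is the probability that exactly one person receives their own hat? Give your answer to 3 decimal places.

0.333

Choose which one is fixed: C(4,1) = 4 ways.
The remaining 3 must have no fixed point: D(3) = 2.
P = 4·2/24 = 1/3 ≈ 0.333.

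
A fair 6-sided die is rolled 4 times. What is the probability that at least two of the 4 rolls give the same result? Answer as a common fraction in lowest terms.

13/18

P(all 4 different) = 6/6 · 5/6 · ··· · 3/6 = 5/18.
P(at least two equal) = 1 − 5/18 = 13/18.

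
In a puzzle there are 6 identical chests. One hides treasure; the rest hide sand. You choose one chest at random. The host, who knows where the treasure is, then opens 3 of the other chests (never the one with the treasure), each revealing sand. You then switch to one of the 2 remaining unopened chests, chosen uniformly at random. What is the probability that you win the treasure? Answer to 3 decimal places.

Your original chest holds the treasure with probability 1/6, so the other 5 collectively hold it with probability 5/6.
The host can always find 3 empty chests to open, so the reveals don't change that 5/6; it is now spread over the 2 remaining unopened chests.
P(win by switching) = (5/6) · (1/2) = 5/12 ≈ 0.417.

0.417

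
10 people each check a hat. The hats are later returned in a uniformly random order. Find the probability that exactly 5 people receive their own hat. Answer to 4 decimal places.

Choose which 5 of the 10 are fixed: C(10,5) = 252 ways.
The remaining 5 must have no fixed point: D(5) = 44.
P = 252·44/3628800 = 11/3600 ≈ 0.0031.

0.0031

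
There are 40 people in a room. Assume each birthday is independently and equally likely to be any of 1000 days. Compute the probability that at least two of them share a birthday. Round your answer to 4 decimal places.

It's easier to compute the probability that all 40 are distinct.
P(all distinct) = 1000/1000 · 999/1000 · ··· · 961/1000 ≈ 0.4536.
So the probability of at least one match is 1 − 0.4536 = 0.5464.

0.5464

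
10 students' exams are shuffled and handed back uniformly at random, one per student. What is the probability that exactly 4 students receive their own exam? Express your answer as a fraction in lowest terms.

53/3456

Choose which 4 of the 10 are fixed: C(10,4) = 210 ways.
The remaining 6 must have no fixed point: D(6) = 265.
P = 210·265/3628800 = 53/3456.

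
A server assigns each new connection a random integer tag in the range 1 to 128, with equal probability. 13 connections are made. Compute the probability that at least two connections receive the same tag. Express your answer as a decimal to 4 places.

It's easier to compute the probability that all 13 are distinct.
P(all distinct) = 128/128 · 127/128 · ··· · 116/128 ≈ 0.5325.
So the probability of at least one match is 1 − 0.5325 = 0.4675.

0.4675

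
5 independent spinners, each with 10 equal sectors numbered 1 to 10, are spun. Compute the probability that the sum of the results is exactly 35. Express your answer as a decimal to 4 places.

There are 10^5 = 100000 equally likely outcomes.
The number of ordered 5-tuples from {1,…,10} summing to 35 is 3246.
P(sum = 35) = 3246/100000 = 1623/50000 ≈ 0.0325.

0.0325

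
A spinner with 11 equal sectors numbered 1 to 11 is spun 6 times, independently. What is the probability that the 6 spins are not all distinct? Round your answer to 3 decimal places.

P(all 6 different) = 11/11 · 10/11 · ··· · 6/11 ≈ 0.188.
P(at least two equal) = 1 − 0.188 = 0.812.

0.812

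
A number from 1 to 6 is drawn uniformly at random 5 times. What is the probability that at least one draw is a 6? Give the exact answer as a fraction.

4651/7776

P(no draw is a 6) = (5/6)^5 = 3125/7776.
P(at least one) = 1 − 3125/7776 = 4651/7776.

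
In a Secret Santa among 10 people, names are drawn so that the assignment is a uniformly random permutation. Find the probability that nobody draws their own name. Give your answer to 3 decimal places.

0.368

This is the derangement probability: permutations of 10 with no fixed point.
D(10) = 10! · (1 − 1/1! + 1/2! − ··· + (−1)^10/10!) = 1334961.
P = 1334961/3628800 = 16481/44800 ≈ 0.368.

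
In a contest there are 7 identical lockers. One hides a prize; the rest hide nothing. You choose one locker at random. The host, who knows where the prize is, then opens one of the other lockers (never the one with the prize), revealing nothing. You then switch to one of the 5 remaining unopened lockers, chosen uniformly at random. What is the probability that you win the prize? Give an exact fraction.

6/35

Your original locker holds the prize with probability 1/7, so the other 6 collectively hold it with probability 6/7.
The host can always find an empty locker to open, so this doesn't change that 6/7; it is now spread over the 5 remaining unopened lockers.
P(win by switching) = (6/7) · (1/5) = 6/35.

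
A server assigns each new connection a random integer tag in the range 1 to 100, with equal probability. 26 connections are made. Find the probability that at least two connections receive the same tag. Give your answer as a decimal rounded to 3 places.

0.972

It's easier to compute the probability that all 26 are distinct.
P(all distinct) = 100/100 · 99/100 · ··· · 75/100 ≈ 0.028.
So the probability of at least one match is 1 − 0.028 = 0.972.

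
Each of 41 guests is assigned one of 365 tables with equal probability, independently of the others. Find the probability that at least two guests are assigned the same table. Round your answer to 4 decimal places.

It's easier to compute the probability that all 41 are distinct.
P(all distinct) = 365/365 · 364/365 · ··· · 325/365 ≈ 0.0968.
So the probability of at least one match is 1 − 0.0968 = 0.9032.

0.9032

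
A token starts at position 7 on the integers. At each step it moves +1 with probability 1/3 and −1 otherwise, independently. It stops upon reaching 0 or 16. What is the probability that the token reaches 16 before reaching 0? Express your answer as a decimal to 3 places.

Let r = q/p = (2/3)/(1/3) = 2. The recurrence P(i) = p·P(i+1) + q·P(i−1) with P(0)=0, P(16)=1 gives P(i) = (1 − r^i)/(1 − r^16).
P(7) = (1 − (2)^7) / (1 − (2)^16) = 127/65535 ≈ 0.002.

0.002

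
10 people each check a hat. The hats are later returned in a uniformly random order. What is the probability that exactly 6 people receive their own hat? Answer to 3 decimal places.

Choose which 6 of the 10 are fixed: C(10,6) = 210 ways.
The remaining 4 must have no fixed point: D(4) = 9.
P = 210·9/3628800 = 1/1920 ≈ 0.001.

0.001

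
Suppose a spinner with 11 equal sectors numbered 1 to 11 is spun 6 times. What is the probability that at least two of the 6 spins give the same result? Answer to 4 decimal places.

0.8122

P(all 6 different) = 11/11 · 10/11 · ··· · 6/11 ≈ 0.1878.
P(at least two equal) = 1 − 0.1878 = 0.8122.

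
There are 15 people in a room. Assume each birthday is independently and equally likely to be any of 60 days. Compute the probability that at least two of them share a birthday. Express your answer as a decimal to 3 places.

0.852

It's easier to compute the probability that all 15 are distinct.
P(all distinct) = 60/60 · 59/60 · ··· · 46/60 ≈ 0.148.
So the probability of at least one match is 1 − 0.148 = 0.852.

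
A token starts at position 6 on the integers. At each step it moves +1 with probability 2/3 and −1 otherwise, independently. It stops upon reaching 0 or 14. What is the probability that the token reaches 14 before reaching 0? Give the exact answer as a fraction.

Let r = q/p = (1/3)/(2/3) = 1/2. The recurrence P(i) = p·P(i+1) + q·P(i−1) with P(0)=0, P(14)=1 gives P(i) = (1 − r^i)/(1 − r^14).
P(6) = (1 − (1/2)^6) / (1 − (1/2)^14) = 5376/5461.

5376/5461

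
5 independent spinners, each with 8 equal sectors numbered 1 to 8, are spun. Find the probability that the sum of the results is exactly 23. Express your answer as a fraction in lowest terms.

There are 8^5 = 32768 equally likely outcomes.
The number of ordered 5-tuples from {1,…,8} summing to 23 is 2460.
P(sum = 23) = 2460/32768 = 615/8192.

615/8192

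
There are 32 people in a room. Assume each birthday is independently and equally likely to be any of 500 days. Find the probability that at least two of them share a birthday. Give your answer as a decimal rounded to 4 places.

It's easier to compute the probability that all 32 are distinct.
P(all distinct) = 500/500 · 499/500 · ··· · 469/500 ≈ 0.3629.
So the probability of at least one match is 1 − 0.3629 = 0.6371.

0.6371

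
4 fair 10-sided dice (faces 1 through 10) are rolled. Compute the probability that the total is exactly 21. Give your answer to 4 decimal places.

There are 10^4 = 10000 equally likely outcomes.
The number of ordered 4-tuples from {1,…,10} summing to 21 is 660.
P(sum = 21) = 660/10000 = 33/500 ≈ 0.0660.

0.0660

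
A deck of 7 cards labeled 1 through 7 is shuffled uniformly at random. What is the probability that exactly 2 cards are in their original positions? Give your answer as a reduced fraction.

11/60

Choose which 2 of the 7 are fixed: C(7,2) = 21 ways.
The remaining 5 must have no fixed point: D(5) = 44.
P = 21·44/5040 = 11/60.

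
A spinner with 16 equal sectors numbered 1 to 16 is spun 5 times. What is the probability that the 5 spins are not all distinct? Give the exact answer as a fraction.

4097/8192

P(all 5 different) = 16/16 · 15/16 · ··· · 12/16 = 4095/8192.
P(at least two equal) = 1 − 4095/8192 = 4097/8192.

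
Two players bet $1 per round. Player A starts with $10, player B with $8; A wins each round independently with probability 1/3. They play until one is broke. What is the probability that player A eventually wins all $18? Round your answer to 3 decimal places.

0.004

Let r = q/p = (2/3)/(1/3) = 2. The recurrence P(i) = p·P(i+1) + q·P(i−1) with P(0)=0, P(18)=1 gives P(i) = (1 − r^i)/(1 − r^18).
P(10) = (1 − (2)^10) / (1 − (2)^18) = 341/87381 ≈ 0.004.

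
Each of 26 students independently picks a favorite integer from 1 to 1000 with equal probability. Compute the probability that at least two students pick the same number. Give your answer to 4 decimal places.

It's easier to compute the probability that all 26 are distinct.
P(all distinct) = 1000/1000 · 999/1000 · ··· · 975/1000 ≈ 0.7205.
So the probability of at least one match is 1 − 0.7205 = 0.2795.

0.2795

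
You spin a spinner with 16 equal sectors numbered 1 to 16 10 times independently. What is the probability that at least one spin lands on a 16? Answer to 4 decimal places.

0.4755

P(no spin lands on a 16) = (15/16)^10 ≈ 0.5245.
P(at least one) = 1 − 0.5245 = 0.4755.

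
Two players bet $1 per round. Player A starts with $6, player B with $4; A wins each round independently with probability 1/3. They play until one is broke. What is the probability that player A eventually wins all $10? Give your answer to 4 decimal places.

Let r = q/p = (2/3)/(1/3) = 2. The recurrence P(i) = p·P(i+1) + q·P(i−1) with P(0)=0, P(10)=1 gives P(i) = (1 − r^i)/(1 − r^10).
P(6) = (1 − (2)^6) / (1 − (2)^10) = 21/341 ≈ 0.0616.

0.0616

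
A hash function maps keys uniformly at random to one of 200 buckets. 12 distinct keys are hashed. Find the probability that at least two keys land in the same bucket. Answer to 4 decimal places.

It's easier to compute the probability that all 12 are distinct.
P(all distinct) = 200/200 · 199/200 · ··· · 189/200 ≈ 0.7143.
So the probability of at least one match is 1 − 0.7143 = 0.2857.

0.2857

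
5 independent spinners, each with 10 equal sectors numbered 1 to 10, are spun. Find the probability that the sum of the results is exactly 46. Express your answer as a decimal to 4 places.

0.0007

There are 10^5 = 100000 equally likely outcomes.
The number of ordered 5-tuples from {1,…,10} summing to 46 is 70.
P(sum = 46) = 70/100000 = 7/10000 ≈ 0.0007.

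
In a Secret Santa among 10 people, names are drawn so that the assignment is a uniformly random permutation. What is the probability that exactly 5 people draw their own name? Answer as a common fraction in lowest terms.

Choose which 5 of the 10 are fixed: C(10,5) = 252 ways.
The remaining 5 must have no fixed point: D(5) = 44.
P = 252·44/3628800 = 11/3600.

11/3600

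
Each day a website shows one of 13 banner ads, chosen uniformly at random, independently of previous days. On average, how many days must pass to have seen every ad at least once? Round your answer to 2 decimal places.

41.34

After i distinct types are collected, each trial gives a new one with probability (13−i)/13, so the expected wait for the next new type is 13/(13−i).
E = 13/13 + 13/12 + 13/11 + 13/10 + 13/9 + 13/8 + 13/7 + 13/6 + 13/5 + 13/4 + 13/3 + 13/2 + 13/1 = 1145993/27720 ≈ 41.34.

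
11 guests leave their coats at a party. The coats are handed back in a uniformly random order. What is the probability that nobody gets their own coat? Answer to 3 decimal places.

This is the derangement probability: permutations of 11 with no fixed point.
D(11) = 11! · (1 − 1/1! + 1/2! − ··· + (−1)^11/11!) = 14684570.
P = 14684570/39916800 = 1468457/3991680 ≈ 0.368.

0.368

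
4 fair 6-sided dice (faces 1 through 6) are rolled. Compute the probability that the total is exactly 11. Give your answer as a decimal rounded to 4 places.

There are 6^4 = 1296 equally likely outcomes.
The number of ordered 4-tuples from {1,…,6} summing to 11 is 104.
P(sum = 11) = 104/1296 = 13/162 ≈ 0.0802.

0.0802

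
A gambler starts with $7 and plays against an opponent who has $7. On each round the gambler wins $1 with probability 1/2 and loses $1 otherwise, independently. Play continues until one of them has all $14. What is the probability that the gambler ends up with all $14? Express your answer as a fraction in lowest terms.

1/2

With a fair step, P(i) = ½P(i−1) + ½P(i+1) with P(0)=0, P(14)=1 has the linear solution P(i) = i/14.
P(7) = 7/14 = 1/2.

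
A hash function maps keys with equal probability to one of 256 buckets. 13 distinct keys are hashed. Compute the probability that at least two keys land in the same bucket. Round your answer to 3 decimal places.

0.266

It's easier to compute the probability that all 13 are distinct.
P(all distinct) = 256/256 · 255/256 · ··· · 244/256 ≈ 0.734.
So the probability of at least one match is 1 − 0.734 = 0.266.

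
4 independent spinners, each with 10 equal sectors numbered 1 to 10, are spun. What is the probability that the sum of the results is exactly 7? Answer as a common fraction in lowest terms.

There are 10^4 = 10000 equally likely outcomes.
The number of ordered 4-tuples from {1,…,10} summing to 7 is 20.
P(sum = 7) = 20/10000 = 1/500.

1/500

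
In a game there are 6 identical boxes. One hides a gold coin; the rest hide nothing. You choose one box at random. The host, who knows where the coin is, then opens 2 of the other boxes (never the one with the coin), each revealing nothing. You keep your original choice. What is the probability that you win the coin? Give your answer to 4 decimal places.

The host can always open 2 empty boxes regardless of your choice, so the reveals give no information about your original box.
P(win by staying) = 1/6 ≈ 0.1667.

0.1667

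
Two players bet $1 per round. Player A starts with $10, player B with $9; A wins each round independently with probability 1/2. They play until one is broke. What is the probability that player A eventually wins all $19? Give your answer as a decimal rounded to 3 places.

With a fair step, P(i) = ½P(i−1) + ½P(i+1) with P(0)=0, P(19)=1 has the linear solution P(i) = i/19.
P(10) = 10/19 ≈ 0.526.

0.526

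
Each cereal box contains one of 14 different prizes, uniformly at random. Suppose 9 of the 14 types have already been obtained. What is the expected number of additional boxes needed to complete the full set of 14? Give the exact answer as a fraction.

Starting from 9 distinct types, each trial gives a new one with probability (14−i)/14 when i types are held, so the wait for the next new type is 14/(14−i).
E = 14/5 + 14/4 + 14/3 + 14/2 + 14/1 = 959/30.

959/30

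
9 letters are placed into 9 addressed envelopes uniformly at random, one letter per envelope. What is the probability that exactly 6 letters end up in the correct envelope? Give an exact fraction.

Choose which 6 of the 9 are fixed: C(9,6) = 84 ways.
The remaining 3 must have no fixed point: D(3) = 2.
P = 84·2/362880 = 1/2160.

1/2160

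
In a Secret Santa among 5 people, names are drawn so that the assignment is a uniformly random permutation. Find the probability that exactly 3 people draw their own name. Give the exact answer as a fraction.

1/12

Choose which 3 of the 5 are fixed: C(5,3) = 10 ways.
The remaining 2 must have no fixed point: D(2) = 1.
P = 10·1/120 = 1/12.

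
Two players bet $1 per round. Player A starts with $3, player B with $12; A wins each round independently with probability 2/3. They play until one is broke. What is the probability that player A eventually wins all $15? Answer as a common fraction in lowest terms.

4096/4681

Let r = q/p = (1/3)/(2/3) = 1/2. The recurrence P(i) = p·P(i+1) + q·P(i−1) with P(0)=0, P(15)=1 gives P(i) = (1 − r^i)/(1 − r^15).
P(3) = (1 − (1/2)^3) / (1 − (1/2)^15) = 4096/4681.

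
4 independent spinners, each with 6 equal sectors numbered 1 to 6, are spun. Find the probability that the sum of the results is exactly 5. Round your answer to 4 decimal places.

0.0031

There are 6^4 = 1296 equally likely outcomes.
The number of ordered 4-tuples from {1,…,6} summing to 5 is 4.
P(sum = 5) = 4/1296 = 1/324 ≈ 0.0031.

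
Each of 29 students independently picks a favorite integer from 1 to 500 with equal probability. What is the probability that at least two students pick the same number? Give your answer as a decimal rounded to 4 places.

0.5630

It's easier to compute the probability that all 29 are distinct.
P(all distinct) = 500/500 · 499/500 · ··· · 472/500 ≈ 0.4370.
So the probability of at least one match is 1 − 0.4370 = 0.5630.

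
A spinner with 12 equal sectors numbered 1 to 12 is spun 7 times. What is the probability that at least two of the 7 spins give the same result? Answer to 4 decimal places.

0.8886

P(all 7 different) = 12/12 · 11/12 · ··· · 6/12 ≈ 0.1114.
P(at least two equal) = 1 − 0.1114 = 0.8886.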